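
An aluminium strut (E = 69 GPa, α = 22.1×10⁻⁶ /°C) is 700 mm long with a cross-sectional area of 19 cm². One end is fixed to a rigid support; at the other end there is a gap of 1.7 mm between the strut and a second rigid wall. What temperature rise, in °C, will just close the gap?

ΔT ≈ 110 °C

Contact occurs when the free expansion equals the gap: αΔT L = 1.7 mm.
ΔT = 1.7 / (22.1×10⁻⁶ × 700) = 109.9 °C.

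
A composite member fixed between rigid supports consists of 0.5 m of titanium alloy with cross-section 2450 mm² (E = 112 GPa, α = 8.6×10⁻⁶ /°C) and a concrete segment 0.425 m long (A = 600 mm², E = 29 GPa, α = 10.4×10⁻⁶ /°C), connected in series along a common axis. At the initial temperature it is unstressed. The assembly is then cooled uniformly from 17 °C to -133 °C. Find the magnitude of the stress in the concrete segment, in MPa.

σ ≈ 83.1 MPa (tensile)

If the supports were absent, the total length change would be Σ αᵢΔT Lᵢ = 8.6×10⁻⁶×150×500 + 10.4×10⁻⁶×150×425 = 1.308 mm.
Since the ends are fixed, an axial force P builds up, equal in every segment, with P · Σ Lᵢ/(AᵢEᵢ) = δ_free.
The series flexibility is Σ Lᵢ/(AᵢEᵢ) = 500/(2450×112×10³) + 425/(600×29×10³) = 2.625×10⁻⁵ mm/N.
So P = 1.308 / 2.625×10⁻⁵ = 49.83 kN, tensile.
σ_{concrete} = P / A = 49830 / 600 = 83.06 MPa.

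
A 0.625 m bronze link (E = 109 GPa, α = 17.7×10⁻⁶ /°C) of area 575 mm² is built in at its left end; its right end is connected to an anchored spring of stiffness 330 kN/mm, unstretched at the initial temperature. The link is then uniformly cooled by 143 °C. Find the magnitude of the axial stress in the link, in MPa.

σ ≈ 212 MPa (tensile)

If the spring were absent the link would shorten by αΔT L = 17.7×10⁻⁶ × 143 × 625 = 1.582 mm.
Let P be the tensile force in the spring. The link extends elastically by PL/(AE) and the spring stretches by P/k; together these equal δ_free.
So P = δ_free / [L/(AE) + 1/k] = 1.582 / [ 625/(575×109×10³) + 1/(330×10³) ].
P = 1.582 / 1.3×10⁻⁵ = 121700 N.
σ = P/A = 121700/575 = 211.6 MPa.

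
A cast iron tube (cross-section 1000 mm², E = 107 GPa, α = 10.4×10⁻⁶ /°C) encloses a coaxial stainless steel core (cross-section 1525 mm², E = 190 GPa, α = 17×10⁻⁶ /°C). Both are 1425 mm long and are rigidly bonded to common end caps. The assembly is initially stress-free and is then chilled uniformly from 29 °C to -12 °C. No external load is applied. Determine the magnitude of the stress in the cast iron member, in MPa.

Equilibrium of a rigid end plate with no external load gives equal and opposite internal forces ±P in the two members. Since α_{stainless steel} > α_{cast iron}, cooling drives the stainless steel into tension and the cast iron into compression.
Equating the net (thermal + elastic) strains gives |α₁ − α₂|·ΔT = P·[1/(A₁E₁) + 1/(A₂E₂)].
|α₁ − α₂|·ΔT = 6.6×10⁻⁶ × 41 = 0.0002706.
1/(A₁E₁) + 1/(A₂E₂) = 1/(1000×107×10³) + 1/(1525×190×10³) = 1.28×10⁻⁸ N⁻¹.
P = 0.0002706 / 1.28×10⁻⁸ = 21150 N = 21.15 kN.
σ_{cast iron} = P/A₁ = 21150/1000 = 21.15 MPa, compressive.

σ ≈ 21.1 MPa (compressive)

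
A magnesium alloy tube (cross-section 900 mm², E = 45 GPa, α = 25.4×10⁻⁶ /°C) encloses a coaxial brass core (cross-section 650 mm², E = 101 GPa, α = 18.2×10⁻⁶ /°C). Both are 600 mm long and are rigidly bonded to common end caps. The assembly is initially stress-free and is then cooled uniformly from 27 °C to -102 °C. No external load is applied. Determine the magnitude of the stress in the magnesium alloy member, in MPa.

σ ≈ 25.8 MPa (tensile)

Equilibrium of a rigid end plate with no external load gives equal and opposite internal forces ±P in the two members. Since α_{magnesium alloy} > α_{brass}, cooling drives the magnesium alloy into tension and the brass into compression.
Compatibility of the two members (thermal + elastic change equal): (α₁ − α₂)ΔT = P·[1/(A₁E₁) + 1/(A₂E₂)].
|α₁ − α₂|·ΔT = 7.2×10⁻⁶ × 129 = 0.0009288.
1/(A₁E₁) + 1/(A₂E₂) = 1/(900×45×10³) + 1/(650×101×10³) = 3.992×10⁻⁸ N⁻¹.
P = 0.0009288 / 3.992×10⁻⁸ = 23260 N = 23.26 kN.
σ_{magnesium alloy} = P/A₁ = 23260/900 = 25.85 MPa, tensile.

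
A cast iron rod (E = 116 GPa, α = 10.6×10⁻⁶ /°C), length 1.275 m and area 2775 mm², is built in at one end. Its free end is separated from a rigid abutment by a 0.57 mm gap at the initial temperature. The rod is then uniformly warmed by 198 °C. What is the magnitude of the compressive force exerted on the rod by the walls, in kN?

P ≈ 532 kN

Free thermal elongation = αΔT L = 10.6×10⁻⁶ × 198 × 1275 = 2.676 mm.
This exceeds the 0.57 mm gap, so the wall pushes back. The portion of expansion that must be recovered elastically is δ_free − gap = 2.676 − 0.57 = 2.106 mm.
Compatibility: PL/(AE) = 2.106 mm, so σ = P/A = E × (2.106/1275) = 191.6 MPa.
Force on the wall = σA = 191.6 × 2775 mm² = 531.7 kN.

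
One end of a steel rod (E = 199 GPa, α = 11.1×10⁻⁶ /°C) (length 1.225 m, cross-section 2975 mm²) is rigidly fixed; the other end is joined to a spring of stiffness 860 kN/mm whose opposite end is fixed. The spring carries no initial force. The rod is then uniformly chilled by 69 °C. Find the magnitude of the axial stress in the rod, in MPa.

σ ≈ 97.6 MPa (tensile)

The unrestrained thermal change is αΔT L = 11.1×10⁻⁶ × 69 × 1225 = 0.9382 mm.
Let P be the tensile force in the spring. The rod extends elastically by PL/(AE) and the spring stretches by P/k; together these equal δ_free.
So P = δ_free / [L/(AE) + 1/k] = 0.9382 / [ 1225/(2975×199×10³) + 1/(860×10³) ].
P = 0.9382 / 3.232×10⁻⁶ = 290300 N.
σ = P/A = 290300/2975 = 97.58 MPa.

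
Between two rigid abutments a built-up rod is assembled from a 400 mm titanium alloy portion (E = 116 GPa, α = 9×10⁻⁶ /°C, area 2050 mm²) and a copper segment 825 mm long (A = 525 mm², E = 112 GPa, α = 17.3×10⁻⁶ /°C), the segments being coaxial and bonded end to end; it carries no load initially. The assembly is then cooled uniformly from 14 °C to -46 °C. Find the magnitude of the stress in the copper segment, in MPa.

σ ≈ 130 MPa (tensile)

If the supports were absent, the total length change would be Σ αᵢΔT Lᵢ = 9×10⁻⁶×60×400 + 17.3×10⁻⁶×60×825 = 1.072 mm.
Since the ends are fixed, an axial force P builds up, equal in every segment, with P · Σ Lᵢ/(AᵢEᵢ) = δ_free.
The series flexibility is Σ Lᵢ/(AᵢEᵢ) = 400/(2050×116×10³) + 825/(525×112×10³) = 1.571×10⁻⁵ mm/N.
Hence P = δ_free / Σ(L/AE) = 1.072/1.571×10⁻⁵ = 68.25 kN (tensile).
σ_{copper} = P / A = 68250 / 525 = 130 MPa.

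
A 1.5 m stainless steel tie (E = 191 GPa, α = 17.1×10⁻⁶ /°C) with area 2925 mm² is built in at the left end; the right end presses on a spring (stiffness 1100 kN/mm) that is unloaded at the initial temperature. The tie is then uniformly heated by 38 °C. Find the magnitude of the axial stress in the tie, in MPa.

σ ≈ 92.7 MPa (compressive)

If the spring were absent the tie would lengthen by αΔT L = 17.1×10⁻⁶ × 38 × 1500 = 0.9747 mm.
With a force P in the spring, the elastic change of the tie is PL/(AE) and that of the spring is P/k; compatibility requires their sum to equal δ_free.
So P = δ_free / [L/(AE) + 1/k] = 0.9747 / [ 1500/(2925×191×10³) + 1/(1100×10³) ].
P = 0.9747 / 3.594×10⁻⁶ = 271200 N.
σ = P/A = 271200/2925 = 92.72 MPa.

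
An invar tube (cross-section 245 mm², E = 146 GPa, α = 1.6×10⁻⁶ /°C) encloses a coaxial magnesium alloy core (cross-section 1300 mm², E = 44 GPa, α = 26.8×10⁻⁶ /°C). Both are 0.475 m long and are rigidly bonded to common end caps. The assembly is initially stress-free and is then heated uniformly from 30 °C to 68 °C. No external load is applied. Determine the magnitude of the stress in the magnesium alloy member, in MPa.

σ ≈ 16.2 MPa (compressive)

Both members must finish at the same length. With the larger α, the magnesium alloy tends to over-expand; the plates restrain it, putting the magnesium alloy in compression and the invar in tension. With no external load the two internal forces are equal and opposite, magnitude P.
Equating the net (thermal + elastic) strains gives |α₁ − α₂|·ΔT = P·[1/(A₁E₁) + 1/(A₂E₂)].
|α₁ − α₂|·ΔT = 25.2×10⁻⁶ × 38 = 0.0009576.
1/(A₁E₁) + 1/(A₂E₂) = 1/(245×146×10³) + 1/(1300×44×10³) = 4.544×10⁻⁸ N⁻¹.
So P = 0.0009576 / 4.544×10⁻⁸ = 21.07 kN.
σ_{magnesium alloy} = P/A₂ = 21070/1300 = 16.21 MPa, compressive.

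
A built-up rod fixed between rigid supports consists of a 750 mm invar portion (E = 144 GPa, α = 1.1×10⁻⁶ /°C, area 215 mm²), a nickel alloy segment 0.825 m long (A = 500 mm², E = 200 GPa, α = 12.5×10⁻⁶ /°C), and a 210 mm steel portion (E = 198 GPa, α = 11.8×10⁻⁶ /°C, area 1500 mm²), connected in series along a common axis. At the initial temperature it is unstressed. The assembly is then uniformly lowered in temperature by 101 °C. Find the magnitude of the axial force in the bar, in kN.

Free thermal contraction of the whole bar: Σ αᵢΔT Lᵢ = 1.1×10⁻⁶×101×750 + 12.5×10⁻⁶×101×825 + 11.8×10⁻⁶×101×210 = 1.375 mm.
The walls prevent any net length change, so an axial force P (same in every segment) develops. Compatibility: P · Σ Lᵢ/(AᵢEᵢ) = δ_free.
Σ Lᵢ/(AᵢEᵢ) = 750/(215×144×10³) + 825/(500×200×10³) + 210/(1500×198×10³) = 3.318×10⁻⁵ mm/N.
So P = 1.375 / 3.318×10⁻⁵ = 41.44 kN, tensile.

P ≈ 41.4 kN (tensile)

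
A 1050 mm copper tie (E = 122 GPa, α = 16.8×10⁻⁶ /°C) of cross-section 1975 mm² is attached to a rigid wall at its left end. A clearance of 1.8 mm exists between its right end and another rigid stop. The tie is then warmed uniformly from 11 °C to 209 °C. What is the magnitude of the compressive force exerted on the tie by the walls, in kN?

P ≈ 388 kN

If the wall were absent the tie would grow by αΔT L = 16.8×10⁻⁶ × 198 × 1050 = 3.493 mm.
The gap closes (δ_free > 1.8 mm) and the wall then resists a further 3.493 − 1.8 = 1.693 mm of expansion.
So σ = E(δ_free − g)/L = 122×10³ × 1.693/1050 = 196.7 MPa.
P = σA = 196.7 × 1975 = 388.4 kN.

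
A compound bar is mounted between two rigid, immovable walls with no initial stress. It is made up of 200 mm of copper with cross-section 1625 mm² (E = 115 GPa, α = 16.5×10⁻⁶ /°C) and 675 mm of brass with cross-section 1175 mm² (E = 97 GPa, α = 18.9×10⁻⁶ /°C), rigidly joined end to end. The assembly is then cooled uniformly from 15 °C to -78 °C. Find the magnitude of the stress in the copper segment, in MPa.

σ ≈ 131 MPa (tensile)

Free thermal contraction of the whole bar: Σ αᵢΔT Lᵢ = 16.5×10⁻⁶×93×200 + 18.9×10⁻⁶×93×675 = 1.493 mm.
The rigid supports impose zero overall length change; the single axial force P common to all segments must satisfy P Σ Lᵢ/(AᵢEᵢ) = δ_free.
Σ Lᵢ/(AᵢEᵢ) = 200/(1625×115×10³) + 675/(1175×97×10³) = 6.993×10⁻⁶ mm/N.
P = 1.493 / 6.993×10⁻⁶ = 213600 N = 213.6 kN, tensile.
σ_{copper} = P / A = 213600 / 1625 = 131.4 MPa.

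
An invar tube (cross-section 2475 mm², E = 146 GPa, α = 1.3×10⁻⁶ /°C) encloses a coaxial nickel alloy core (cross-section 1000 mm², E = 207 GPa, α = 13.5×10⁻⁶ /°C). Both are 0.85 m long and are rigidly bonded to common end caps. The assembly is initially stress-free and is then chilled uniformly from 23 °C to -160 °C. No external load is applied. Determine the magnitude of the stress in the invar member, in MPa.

Equilibrium of a rigid end plate with no external load gives equal and opposite internal forces ±P in the two members. Since α_{nickel alloy} > α_{invar}, cooling drives the nickel alloy into tension and the invar into compression.
Compatibility of the two members (thermal + elastic change equal): (α₁ − α₂)ΔT = P·[1/(A₁E₁) + 1/(A₂E₂)].
|α₁ − α₂|·ΔT = 12.2×10⁻⁶ × 183 = 0.002233.
1/(A₁E₁) + 1/(A₂E₂) = 1/(2475×146×10³) + 1/(1000×207×10³) = 7.598×10⁻⁹ N⁻¹.
P = 0.002233 / 7.598×10⁻⁹ = 293800 N = 293.8 kN.
σ_{invar} = P/A₁ = 293800/2475 = 118.7 MPa, compressive.

σ ≈ 119 MPa (compressive)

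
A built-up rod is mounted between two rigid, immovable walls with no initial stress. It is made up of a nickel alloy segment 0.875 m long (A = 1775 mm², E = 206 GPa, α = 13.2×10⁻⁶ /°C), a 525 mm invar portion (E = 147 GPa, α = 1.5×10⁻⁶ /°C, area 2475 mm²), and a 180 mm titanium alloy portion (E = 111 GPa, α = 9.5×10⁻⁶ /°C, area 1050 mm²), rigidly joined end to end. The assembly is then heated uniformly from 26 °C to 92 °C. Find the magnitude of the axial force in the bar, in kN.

P ≈ 172 kN (compressive)

With the walls removed the bar would change length by δ_free = Σ αᵢΔT Lᵢ = 13.2×10⁻⁶×66×875 + 1.5×10⁻⁶×66×525 + 9.5×10⁻⁶×66×180 = 0.9271 mm.
The walls prevent any net length change, so an axial force P (same in every segment) develops. Compatibility: P · Σ Lᵢ/(AᵢEᵢ) = δ_free.
The series flexibility is Σ Lᵢ/(AᵢEᵢ) = 875/(1775×206×10³) + 525/(2475×147×10³) + 180/(1050×111×10³) = 5.38×10⁻⁶ mm/N.
Hence P = δ_free / Σ(L/AE) = 0.9271/5.38×10⁻⁶ = 172.3 kN (compressive).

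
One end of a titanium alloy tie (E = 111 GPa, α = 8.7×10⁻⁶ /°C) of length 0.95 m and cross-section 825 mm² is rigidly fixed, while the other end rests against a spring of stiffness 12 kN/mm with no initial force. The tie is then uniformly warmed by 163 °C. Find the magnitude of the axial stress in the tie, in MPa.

Free thermal expansion: δ_free = αΔT L = 8.7×10⁻⁶ × 163 × 950 = 1.347 mm.
Let P be the compressive force at the spring. The tie shortens elastically by PL/(AE) and the spring compresses by P/k; together these equal δ_free.
P [ L/(AE) + 1/k ] = δ_free → P [ 950/(825×111×10³) + 1/(12×10³) ] = 1.347.
P = 1.347 / 9.371×10⁻⁵ = 14380 N.
σ = P/A = 14380/825 = 17.43 MPa.

σ ≈ 17.4 MPa (compressive)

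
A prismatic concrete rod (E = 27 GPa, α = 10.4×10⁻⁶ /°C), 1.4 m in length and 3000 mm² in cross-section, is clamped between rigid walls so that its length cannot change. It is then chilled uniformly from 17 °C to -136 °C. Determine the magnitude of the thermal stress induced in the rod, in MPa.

With length fixed, the mechanical strain must cancel the thermal strain αΔT = 10.4×10⁻⁶ × 153 = 1591.2×10⁻⁶.
σ = EαΔT = 27×10³ × 10.4×10⁻⁶ × 153 = 42.96 MPa (tensile; the rod is trying to contract).

σ ≈ 43 MPa (tensile)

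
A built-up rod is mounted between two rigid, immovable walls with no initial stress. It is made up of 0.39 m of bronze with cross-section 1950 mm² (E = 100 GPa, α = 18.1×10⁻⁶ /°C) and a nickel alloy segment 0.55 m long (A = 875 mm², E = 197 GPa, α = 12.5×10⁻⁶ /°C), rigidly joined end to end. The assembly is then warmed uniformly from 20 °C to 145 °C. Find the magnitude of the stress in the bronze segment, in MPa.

σ ≈ 172 MPa (compressive)

If the supports were absent, the total length change would be Σ αᵢΔT Lᵢ = 18.1×10⁻⁶×125×390 + 12.5×10⁻⁶×125×550 = 1.742 mm.
The walls prevent any net length change, so an axial force P (same in every segment) develops. Compatibility: P · Σ Lᵢ/(AᵢEᵢ) = δ_free.
Σ Lᵢ/(AᵢEᵢ) = 390/(1950×100×10³) + 550/(875×197×10³) = 5.191×10⁻⁶ mm/N.
P = 1.742 / 5.191×10⁻⁶ = 335600 N = 335.6 kN, compressive.
σ_{bronze} = P / A = 335600 / 1950 = 172.1 MPa.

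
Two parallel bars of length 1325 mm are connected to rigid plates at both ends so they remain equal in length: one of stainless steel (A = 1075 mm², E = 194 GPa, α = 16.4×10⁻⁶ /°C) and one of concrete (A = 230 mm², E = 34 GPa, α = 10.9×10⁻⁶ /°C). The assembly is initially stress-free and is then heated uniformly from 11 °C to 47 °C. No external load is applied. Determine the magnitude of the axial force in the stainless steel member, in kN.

P ≈ 1.49 kN (compressive in the stainless steel)

Both members must finish at the same length. With the larger α, the stainless steel tends to over-expand; the plates restrain it, putting the stainless steel in compression and the concrete in tension. With no external load the two internal forces are equal and opposite, magnitude P.
Compatibility of the two members (thermal + elastic change equal): (α₁ − α₂)ΔT = P·[1/(A₁E₁) + 1/(A₂E₂)].
|α₁ − α₂|·ΔT = 5.5×10⁻⁶ × 36 = 0.000198.
1/(A₁E₁) + 1/(A₂E₂) = 1/(1075×194×10³) + 1/(230×34×10³) = 1.327×10⁻⁷ N⁻¹.
So P = 0.000198 / 1.327×10⁻⁷ = 1.492 kN.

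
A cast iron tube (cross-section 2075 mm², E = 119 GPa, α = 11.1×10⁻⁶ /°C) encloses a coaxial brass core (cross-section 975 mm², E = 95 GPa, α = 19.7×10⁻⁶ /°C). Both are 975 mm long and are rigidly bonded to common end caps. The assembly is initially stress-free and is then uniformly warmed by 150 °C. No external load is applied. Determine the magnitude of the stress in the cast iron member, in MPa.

Equilibrium of a rigid end plate with no external load gives equal and opposite internal forces ±P in the two members. Since α_{brass} > α_{cast iron}, heating drives the brass into compression and the cast iron into tension.
Setting the final lengths equal and cancelling L: (α₁ − α₂)ΔT = P/(A₁E₁) + P/(A₂E₂).
|α₁ − α₂|·ΔT = 8.6×10⁻⁶ × 150 = 0.00129.
1/(A₁E₁) + 1/(A₂E₂) = 1/(2075×119×10³) + 1/(975×95×10³) = 1.485×10⁻⁸ N⁻¹.
P = 0.00129 / 1.485×10⁻⁸ = 86890 N = 86.89 kN.
σ_{cast iron} = P/A₁ = 86890/2075 = 41.88 MPa, tensile.

σ ≈ 41.9 MPa (tensile)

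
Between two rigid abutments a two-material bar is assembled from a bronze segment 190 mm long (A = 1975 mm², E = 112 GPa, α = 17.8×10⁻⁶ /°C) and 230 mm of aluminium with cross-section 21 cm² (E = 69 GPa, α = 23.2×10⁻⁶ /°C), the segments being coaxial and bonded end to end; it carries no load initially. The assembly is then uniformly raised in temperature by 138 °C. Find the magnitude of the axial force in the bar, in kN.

If the supports were absent, the total length change would be Σ αᵢΔT Lᵢ = 17.8×10⁻⁶×138×190 + 23.2×10⁻⁶×138×230 = 1.203 mm.
The walls prevent any net length change, so an axial force P (same in every segment) develops. Compatibility: P · Σ Lᵢ/(AᵢEᵢ) = δ_free.
Σ Lᵢ/(AᵢEᵢ) = 190/(1975×112×10³) + 230/(2100×69×10³) = 2.446×10⁻⁶ mm/N.
P = 1.203 / 2.446×10⁻⁶ = 491800 N = 491.8 kN, compressive.

P ≈ 492 kN (compressive)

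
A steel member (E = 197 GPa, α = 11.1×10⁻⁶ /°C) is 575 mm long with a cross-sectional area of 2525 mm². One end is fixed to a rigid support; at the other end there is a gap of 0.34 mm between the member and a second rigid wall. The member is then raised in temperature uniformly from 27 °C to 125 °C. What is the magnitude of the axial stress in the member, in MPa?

Free thermal elongation = αΔT L = 11.1×10⁻⁶ × 98 × 575 = 0.6255 mm.
The gap closes (δ_free > 0.34 mm) and the wall then resists a further 0.6255 − 0.34 = 0.2855 mm of expansion.
So σ = E(δ_free − g)/L = 197×10³ × 0.2855/575 = 97.81 MPa.

σ ≈ 97.8 MPa (compressive)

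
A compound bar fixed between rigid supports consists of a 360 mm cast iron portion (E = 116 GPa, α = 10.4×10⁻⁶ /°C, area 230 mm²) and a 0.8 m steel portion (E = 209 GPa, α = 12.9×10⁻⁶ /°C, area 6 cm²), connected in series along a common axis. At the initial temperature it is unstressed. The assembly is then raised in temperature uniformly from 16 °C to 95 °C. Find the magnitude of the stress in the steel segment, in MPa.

Free thermal expansion of the whole bar: Σ αᵢΔT Lᵢ = 10.4×10⁻⁶×79×360 + 12.9×10⁻⁶×79×800 = 1.111 mm.
The rigid supports impose zero overall length change; the single axial force P common to all segments must satisfy P Σ Lᵢ/(AᵢEᵢ) = δ_free.
The series flexibility is Σ Lᵢ/(AᵢEᵢ) = 360/(230×116×10³) + 800/(600×209×10³) = 1.987×10⁻⁵ mm/N.
So P = 1.111 / 1.987×10⁻⁵ = 55.91 kN, compressive.
σ_{steel} = P / A = 55910 / 600 = 93.18 MPa.

σ ≈ 93.2 MPa (compressive)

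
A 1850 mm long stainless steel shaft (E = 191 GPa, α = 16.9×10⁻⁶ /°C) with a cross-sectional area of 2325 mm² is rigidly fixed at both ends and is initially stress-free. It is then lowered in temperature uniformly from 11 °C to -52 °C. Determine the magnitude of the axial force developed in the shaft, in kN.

The ends cannot move, so σ = EαΔT = 191×10³ × 16.9×10⁻⁶ × 63 = 203.4 MPa.
Then P = σA = 203.4 × 2325 mm² = 472.8 kN, tensile.

P ≈ 473 kN (tensile)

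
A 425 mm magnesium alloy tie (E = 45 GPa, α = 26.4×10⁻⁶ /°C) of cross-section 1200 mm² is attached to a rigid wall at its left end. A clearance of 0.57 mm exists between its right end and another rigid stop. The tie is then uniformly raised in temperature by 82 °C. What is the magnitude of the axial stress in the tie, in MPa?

Free thermal elongation = αΔT L = 26.4×10⁻⁶ × 82 × 425 = 0.92 mm.
This exceeds the 0.57 mm gap, so the wall pushes back. The portion of expansion that must be recovered elastically is δ_free − gap = 0.92 − 0.57 = 0.35 mm.
Compatibility: PL/(AE) = 0.35 mm, so σ = P/A = E × (0.35/425) = 37.06 MPa.

σ ≈ 37.1 MPa (compressive)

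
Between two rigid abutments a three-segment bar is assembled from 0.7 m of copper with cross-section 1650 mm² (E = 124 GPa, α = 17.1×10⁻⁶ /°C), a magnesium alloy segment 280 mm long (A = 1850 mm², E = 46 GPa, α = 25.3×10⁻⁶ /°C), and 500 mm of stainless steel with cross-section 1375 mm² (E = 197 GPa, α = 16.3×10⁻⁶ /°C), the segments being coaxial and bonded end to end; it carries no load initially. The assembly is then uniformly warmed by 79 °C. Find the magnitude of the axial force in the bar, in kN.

P ≈ 251 kN (compressive)

If the supports were absent, the total length change would be Σ αᵢΔT Lᵢ = 17.1×10⁻⁶×79×700 + 25.3×10⁻⁶×79×280 + 16.3×10⁻⁶×79×500 = 2.149 mm.
The rigid supports impose zero overall length change; the single axial force P common to all segments must satisfy P Σ Lᵢ/(AᵢEᵢ) = δ_free.
Σ Lᵢ/(AᵢEᵢ) = 700/(1650×124×10³) + 280/(1850×46×10³) + 500/(1375×197×10³) = 8.557×10⁻⁶ mm/N.
P = 2.149 / 8.557×10⁻⁶ = 251100 N = 251.1 kN, compressive.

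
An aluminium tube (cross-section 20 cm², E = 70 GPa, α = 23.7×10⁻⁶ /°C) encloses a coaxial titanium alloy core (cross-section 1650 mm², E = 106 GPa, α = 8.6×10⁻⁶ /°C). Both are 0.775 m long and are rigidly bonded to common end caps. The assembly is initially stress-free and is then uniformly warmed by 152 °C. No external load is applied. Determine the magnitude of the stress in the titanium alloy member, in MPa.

Both members must finish at the same length. With the larger α, the aluminium tends to over-expand; the plates restrain it, putting the aluminium in compression and the titanium alloy in tension. With no external load the two internal forces are equal and opposite, magnitude P.
Equating the net (thermal + elastic) strains gives |α₁ − α₂|·ΔT = P·[1/(A₁E₁) + 1/(A₂E₂)].
|α₁ − α₂|·ΔT = 15.1×10⁻⁶ × 152 = 0.002295.
1/(A₁E₁) + 1/(A₂E₂) = 1/(2000×70×10³) + 1/(1650×106×10³) = 1.286×10⁻⁸ N⁻¹.
So P = 0.002295 / 1.286×10⁻⁸ = 178.5 kN.
σ_{titanium alloy} = P/A₂ = 178500/1650 = 108.2 MPa, tensile.

σ ≈ 108 MPa (tensile)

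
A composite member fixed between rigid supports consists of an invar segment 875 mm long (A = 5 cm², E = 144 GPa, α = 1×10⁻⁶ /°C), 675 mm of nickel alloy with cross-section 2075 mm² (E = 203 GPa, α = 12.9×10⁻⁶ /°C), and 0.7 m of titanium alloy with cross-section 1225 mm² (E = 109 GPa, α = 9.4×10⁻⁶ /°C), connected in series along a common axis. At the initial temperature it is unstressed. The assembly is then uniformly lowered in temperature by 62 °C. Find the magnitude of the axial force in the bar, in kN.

If the supports were absent, the total length change would be Σ αᵢΔT Lᵢ = 1×10⁻⁶×62×875 + 12.9×10⁻⁶×62×675 + 9.4×10⁻⁶×62×700 = 1.002 mm.
The rigid supports impose zero overall length change; the single axial force P common to all segments must satisfy P Σ Lᵢ/(AᵢEᵢ) = δ_free.
The series flexibility is Σ Lᵢ/(AᵢEᵢ) = 875/(500×144×10³) + 675/(2075×203×10³) + 700/(1225×109×10³) = 1.9×10⁻⁵ mm/N.
So P = 1.002 / 1.9×10⁻⁵ = 52.75 kN, tensile.

P ≈ 52.7 kN (tensile)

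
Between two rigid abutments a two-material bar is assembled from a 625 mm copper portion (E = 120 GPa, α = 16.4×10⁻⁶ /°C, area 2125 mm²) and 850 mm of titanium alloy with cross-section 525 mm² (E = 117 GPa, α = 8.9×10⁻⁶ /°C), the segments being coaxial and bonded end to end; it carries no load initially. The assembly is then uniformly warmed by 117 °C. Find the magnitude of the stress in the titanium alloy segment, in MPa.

σ ≈ 244 MPa (compressive)

With the walls removed the bar would change length by δ_free = Σ αᵢΔT Lᵢ = 16.4×10⁻⁶×117×625 + 8.9×10⁻⁶×117×850 = 2.084 mm.
The walls prevent any net length change, so an axial force P (same in every segment) develops. Compatibility: P · Σ Lᵢ/(AᵢEᵢ) = δ_free.
Σ Lᵢ/(AᵢEᵢ) = 625/(2125×120×10³) + 850/(525×117×10³) = 1.629×10⁻⁵ mm/N.
P = 2.084 / 1.629×10⁻⁵ = 128000 N = 128 kN, compressive.
σ_{titanium alloy} = P / A = 128000 / 525 = 243.7 MPa.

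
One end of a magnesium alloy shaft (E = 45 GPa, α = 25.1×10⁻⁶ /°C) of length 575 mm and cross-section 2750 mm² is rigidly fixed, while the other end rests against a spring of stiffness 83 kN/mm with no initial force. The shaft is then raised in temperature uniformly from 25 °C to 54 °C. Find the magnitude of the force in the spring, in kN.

P ≈ 25.1 kN

The unrestrained thermal change is αΔT L = 25.1×10⁻⁶ × 29 × 575 = 0.4185 mm.
Let P be the compressive force at the spring. The shaft shortens elastically by PL/(AE) and the spring compresses by P/k; together these equal δ_free.
So P = δ_free / [L/(AE) + 1/k] = 0.4185 / [ 575/(2750×45×10³) + 1/(83×10³) ].
P = 0.4185 / 1.669×10⁻⁵ = 25070 N.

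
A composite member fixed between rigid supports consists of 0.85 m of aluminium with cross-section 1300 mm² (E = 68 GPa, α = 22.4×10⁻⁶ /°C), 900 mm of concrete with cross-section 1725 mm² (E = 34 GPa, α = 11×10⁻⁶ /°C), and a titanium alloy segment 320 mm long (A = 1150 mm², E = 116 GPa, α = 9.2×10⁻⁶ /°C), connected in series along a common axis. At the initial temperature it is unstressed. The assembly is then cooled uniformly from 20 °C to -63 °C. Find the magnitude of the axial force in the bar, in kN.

Free thermal contraction of the whole bar: Σ αᵢΔT Lᵢ = 22.4×10⁻⁶×83×850 + 11×10⁻⁶×83×900 + 9.2×10⁻⁶×83×320 = 2.646 mm.
Since the ends are fixed, an axial force P builds up, equal in every segment, with P · Σ Lᵢ/(AᵢEᵢ) = δ_free.
The series flexibility is Σ Lᵢ/(AᵢEᵢ) = 850/(1300×68×10³) + 900/(1725×34×10³) + 320/(1150×116×10³) = 2.736×10⁻⁵ mm/N.
P = 2.646 / 2.736×10⁻⁵ = 96730 N = 96.73 kN, tensile.

P ≈ 96.7 kN (tensile)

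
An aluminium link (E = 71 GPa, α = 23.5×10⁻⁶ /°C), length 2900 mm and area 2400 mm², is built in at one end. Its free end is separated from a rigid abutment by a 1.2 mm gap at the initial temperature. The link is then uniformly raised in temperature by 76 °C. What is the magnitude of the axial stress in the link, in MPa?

Free thermal elongation = αΔT L = 23.5×10⁻⁶ × 76 × 2900 = 5.179 mm.
This exceeds the 1.2 mm gap, so the wall pushes back. The portion of expansion that must be recovered elastically is δ_free − gap = 5.179 − 1.2 = 3.979 mm.
So σ = E(δ_free − g)/L = 71×10³ × 3.979/2900 = 97.43 MPa.

σ ≈ 97.4 MPa (compressive)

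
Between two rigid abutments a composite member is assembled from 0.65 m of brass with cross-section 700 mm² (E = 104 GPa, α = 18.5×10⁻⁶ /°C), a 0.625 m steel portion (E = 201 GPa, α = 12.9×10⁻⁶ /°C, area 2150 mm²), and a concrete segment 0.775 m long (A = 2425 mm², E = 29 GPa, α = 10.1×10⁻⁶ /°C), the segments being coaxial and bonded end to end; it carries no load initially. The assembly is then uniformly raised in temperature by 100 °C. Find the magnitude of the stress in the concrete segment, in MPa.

Free thermal expansion of the whole bar: Σ αᵢΔT Lᵢ = 18.5×10⁻⁶×100×650 + 12.9×10⁻⁶×100×625 + 10.1×10⁻⁶×100×775 = 2.792 mm.
The walls prevent any net length change, so an axial force P (same in every segment) develops. Compatibility: P · Σ Lᵢ/(AᵢEᵢ) = δ_free.
Σ Lᵢ/(AᵢEᵢ) = 650/(700×104×10³) + 625/(2150×201×10³) + 775/(2425×29×10³) = 2.14×10⁻⁵ mm/N.
Hence P = δ_free / Σ(L/AE) = 2.792/2.14×10⁻⁵ = 130.5 kN (compressive).
σ_{concrete} = P / A = 130500 / 2425 = 53.8 MPa.

σ ≈ 53.8 MPa (compressive)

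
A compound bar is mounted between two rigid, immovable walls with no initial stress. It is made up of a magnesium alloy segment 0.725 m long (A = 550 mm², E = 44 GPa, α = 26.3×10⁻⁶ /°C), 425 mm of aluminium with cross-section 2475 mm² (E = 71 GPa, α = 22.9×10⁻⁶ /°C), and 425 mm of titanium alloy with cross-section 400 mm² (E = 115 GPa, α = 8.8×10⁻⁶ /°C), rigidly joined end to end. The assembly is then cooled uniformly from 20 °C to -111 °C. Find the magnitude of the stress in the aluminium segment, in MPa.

σ ≈ 41.4 MPa (tensile)

With the walls removed the bar would change length by δ_free = Σ αᵢΔT Lᵢ = 26.3×10⁻⁶×131×725 + 22.9×10⁻⁶×131×425 + 8.8×10⁻⁶×131×425 = 4.263 mm.
The walls prevent any net length change, so an axial force P (same in every segment) develops. Compatibility: P · Σ Lᵢ/(AᵢEᵢ) = δ_free.
The series flexibility is Σ Lᵢ/(AᵢEᵢ) = 725/(550×44×10³) + 425/(2475×71×10³) + 425/(400×115×10³) = 4.162×10⁻⁵ mm/N.
Hence P = δ_free / Σ(L/AE) = 4.263/4.162×10⁻⁵ = 102.4 kN (tensile).
σ_{aluminium} = P / A = 102400 / 2475 = 41.39 MPa.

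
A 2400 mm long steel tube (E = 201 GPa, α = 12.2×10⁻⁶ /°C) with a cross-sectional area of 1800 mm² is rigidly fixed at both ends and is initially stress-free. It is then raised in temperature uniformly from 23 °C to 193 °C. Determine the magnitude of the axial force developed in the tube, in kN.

P ≈ 750 kN (compressive)

Full restraint means ε = 0, so the stress is σ = EαΔT = 201×10³ × 12.2×10⁻⁶ × 170 = 416.9 MPa.
P = AEαΔT = 1800 × 201×10³ × 12.2×10⁻⁶ × 170 = 750.4 kN (compressive).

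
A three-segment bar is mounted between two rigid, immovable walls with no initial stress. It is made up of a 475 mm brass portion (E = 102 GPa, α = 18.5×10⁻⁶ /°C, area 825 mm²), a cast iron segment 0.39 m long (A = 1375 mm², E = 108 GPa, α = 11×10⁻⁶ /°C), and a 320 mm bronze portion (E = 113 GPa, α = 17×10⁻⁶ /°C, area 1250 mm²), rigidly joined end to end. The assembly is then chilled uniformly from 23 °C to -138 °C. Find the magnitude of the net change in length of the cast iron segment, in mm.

With the walls removed the bar would change length by δ_free = Σ αᵢΔT Lᵢ = 18.5×10⁻⁶×161×475 + 11×10⁻⁶×161×390 + 17×10⁻⁶×161×320 = 2.981 mm.
The walls prevent any net length change, so an axial force P (same in every segment) develops. Compatibility: P · Σ Lᵢ/(AᵢEᵢ) = δ_free.
Σ Lᵢ/(AᵢEᵢ) = 475/(825×102×10³) + 390/(1375×108×10³) + 320/(1250×113×10³) = 1.054×10⁻⁵ mm/N.
So P = 2.981 / 1.054×10⁻⁵ = 283 kN, tensile.
For the cast iron segment, free thermal change = 11×10⁻⁶×161×390 = 0.6907 mm and elastic change from P = 283000×390/(1375×108×10³) = 0.7431 mm; these oppose, so the net change is 0.0524 mm (segment lengthens).

|ΔL| ≈ 0.0524 mm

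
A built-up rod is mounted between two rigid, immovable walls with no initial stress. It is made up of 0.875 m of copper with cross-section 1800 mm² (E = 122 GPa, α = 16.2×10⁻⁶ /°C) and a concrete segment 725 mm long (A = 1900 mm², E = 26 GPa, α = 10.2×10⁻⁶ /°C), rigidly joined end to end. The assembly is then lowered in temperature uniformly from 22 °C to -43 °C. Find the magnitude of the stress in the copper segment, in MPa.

σ ≈ 41.7 MPa (tensile)

Free thermal contraction of the whole bar: Σ αᵢΔT Lᵢ = 16.2×10⁻⁶×65×875 + 10.2×10⁻⁶×65×725 = 1.402 mm.
The walls prevent any net length change, so an axial force P (same in every segment) develops. Compatibility: P · Σ Lᵢ/(AᵢEᵢ) = δ_free.
Σ Lᵢ/(AᵢEᵢ) = 875/(1800×122×10³) + 725/(1900×26×10³) = 1.866×10⁻⁵ mm/N.
So P = 1.402 / 1.866×10⁻⁵ = 75.13 kN, tensile.
σ_{copper} = P / A = 75130 / 1800 = 41.74 MPa.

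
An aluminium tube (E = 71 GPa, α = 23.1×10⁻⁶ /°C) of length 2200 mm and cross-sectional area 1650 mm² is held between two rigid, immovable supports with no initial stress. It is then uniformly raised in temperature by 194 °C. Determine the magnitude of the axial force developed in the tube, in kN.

P ≈ 525 kN (compressive)

Full restraint means ε = 0, so the stress is σ = EαΔT = 71×10³ × 23.1×10⁻⁶ × 194 = 318.2 MPa.
Axial force P = σA = 318.2 × 1650 = 525000 N = 525 kN, compressive.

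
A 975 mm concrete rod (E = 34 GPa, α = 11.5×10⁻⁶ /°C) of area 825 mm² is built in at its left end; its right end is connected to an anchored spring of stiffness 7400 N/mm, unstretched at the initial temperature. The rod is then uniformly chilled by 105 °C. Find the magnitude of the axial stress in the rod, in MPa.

If the spring were absent the rod would shorten by αΔT L = 11.5×10⁻⁶ × 105 × 975 = 1.177 mm.
With a force P in the spring, the elastic change of the rod is PL/(AE) and that of the spring is P/k; compatibility requires their sum to equal δ_free.
So P = δ_free / [L/(AE) + 1/k] = 1.177 / [ 975/(825×34×10³) + 1/(7400) ].
P = 1.177 / 0.0001699 = 6930 N.
σ = P/A = 6930/825 = 8.4 MPa.

σ ≈ 8.4 MPa (tensile)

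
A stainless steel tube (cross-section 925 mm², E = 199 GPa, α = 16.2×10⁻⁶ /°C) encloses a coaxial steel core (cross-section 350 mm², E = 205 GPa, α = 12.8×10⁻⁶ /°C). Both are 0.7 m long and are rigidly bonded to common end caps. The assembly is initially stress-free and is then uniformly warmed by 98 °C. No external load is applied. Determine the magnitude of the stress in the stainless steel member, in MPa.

Both members must finish at the same length. With the larger α, the stainless steel tends to over-expand; the plates restrain it, putting the stainless steel in compression and the steel in tension. With no external load the two internal forces are equal and opposite, magnitude P.
Compatibility of the two members (thermal + elastic change equal): (α₁ − α₂)ΔT = P·[1/(A₁E₁) + 1/(A₂E₂)].
|α₁ − α₂|·ΔT = 3.4×10⁻⁶ × 98 = 0.0003332.
1/(A₁E₁) + 1/(A₂E₂) = 1/(925×199×10³) + 1/(350×205×10³) = 1.937×10⁻⁸ N⁻¹.
P = 0.0003332 / 1.937×10⁻⁸ = 17200 N = 17.2 kN.
σ_{stainless steel} = P/A₁ = 17200/925 = 18.6 MPa, compressive.

σ ≈ 18.6 MPa (compressive)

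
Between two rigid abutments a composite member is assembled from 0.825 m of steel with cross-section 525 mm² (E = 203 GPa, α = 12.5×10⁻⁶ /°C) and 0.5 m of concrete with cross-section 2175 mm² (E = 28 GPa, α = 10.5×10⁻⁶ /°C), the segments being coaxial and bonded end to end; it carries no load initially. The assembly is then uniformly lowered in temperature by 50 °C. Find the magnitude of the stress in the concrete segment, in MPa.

If the supports were absent, the total length change would be Σ αᵢΔT Lᵢ = 12.5×10⁻⁶×50×825 + 10.5×10⁻⁶×50×500 = 0.7781 mm.
The walls prevent any net length change, so an axial force P (same in every segment) develops. Compatibility: P · Σ Lᵢ/(AᵢEᵢ) = δ_free.
Σ Lᵢ/(AᵢEᵢ) = 825/(525×203×10³) + 500/(2175×28×10³) = 1.595×10⁻⁵ mm/N.
Hence P = δ_free / Σ(L/AE) = 0.7781/1.595×10⁻⁵ = 48.78 kN (tensile).
σ_{concrete} = P / A = 48780 / 2175 = 22.43 MPa.

σ ≈ 22.4 MPa (tensile)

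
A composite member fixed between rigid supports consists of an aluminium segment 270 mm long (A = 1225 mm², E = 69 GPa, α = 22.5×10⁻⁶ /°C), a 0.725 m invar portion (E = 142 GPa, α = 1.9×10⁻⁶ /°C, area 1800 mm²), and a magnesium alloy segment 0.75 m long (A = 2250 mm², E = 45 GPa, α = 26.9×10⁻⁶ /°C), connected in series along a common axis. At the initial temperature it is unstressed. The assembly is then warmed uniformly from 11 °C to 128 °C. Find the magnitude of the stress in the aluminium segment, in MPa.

σ ≈ 196 MPa (compressive)

With the walls removed the bar would change length by δ_free = Σ αᵢΔT Lᵢ = 22.5×10⁻⁶×117×270 + 1.9×10⁻⁶×117×725 + 26.9×10⁻⁶×117×750 = 3.232 mm.
The walls prevent any net length change, so an axial force P (same in every segment) develops. Compatibility: P · Σ Lᵢ/(AᵢEᵢ) = δ_free.
Σ Lᵢ/(AᵢEᵢ) = 270/(1225×69×10³) + 725/(1800×142×10³) + 750/(2250×45×10³) = 1.344×10⁻⁵ mm/N.
So P = 3.232 / 1.344×10⁻⁵ = 240.5 kN, compressive.
σ_{aluminium} = P / A = 240500 / 1225 = 196.4 MPa.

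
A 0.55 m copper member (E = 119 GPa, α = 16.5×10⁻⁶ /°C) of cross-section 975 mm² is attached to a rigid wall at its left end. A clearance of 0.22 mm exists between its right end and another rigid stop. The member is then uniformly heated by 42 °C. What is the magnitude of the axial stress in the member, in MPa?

σ ≈ 34.9 MPa (compressive)

Unrestrained expansion: δ_free = αΔT L = 16.5×10⁻⁶ × 42 × 550 = 0.3811 mm.
After closing the 0.22 mm clearance, 0.3811 − 0.22 = 0.1611 mm of expansion remains to be suppressed by the wall.
So σ = E(δ_free − g)/L = 119×10³ × 0.1611/550 = 34.87 MPa.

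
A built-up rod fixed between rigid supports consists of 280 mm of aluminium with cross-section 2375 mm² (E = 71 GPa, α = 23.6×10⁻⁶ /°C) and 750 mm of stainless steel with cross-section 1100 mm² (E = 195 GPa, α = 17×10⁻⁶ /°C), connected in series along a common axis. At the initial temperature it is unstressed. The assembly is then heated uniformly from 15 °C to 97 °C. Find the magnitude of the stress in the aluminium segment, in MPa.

If the supports were absent, the total length change would be Σ αᵢΔT Lᵢ = 23.6×10⁻⁶×82×280 + 17×10⁻⁶×82×750 = 1.587 mm.
Since the ends are fixed, an axial force P builds up, equal in every segment, with P · Σ Lᵢ/(AᵢEᵢ) = δ_free.
Σ Lᵢ/(AᵢEᵢ) = 280/(2375×71×10³) + 750/(1100×195×10³) = 5.157×10⁻⁶ mm/N.
P = 1.587 / 5.157×10⁻⁶ = 307800 N = 307.8 kN, compressive.
σ_{aluminium} = P / A = 307800 / 2375 = 129.6 MPa.

σ ≈ 130 MPa (compressive)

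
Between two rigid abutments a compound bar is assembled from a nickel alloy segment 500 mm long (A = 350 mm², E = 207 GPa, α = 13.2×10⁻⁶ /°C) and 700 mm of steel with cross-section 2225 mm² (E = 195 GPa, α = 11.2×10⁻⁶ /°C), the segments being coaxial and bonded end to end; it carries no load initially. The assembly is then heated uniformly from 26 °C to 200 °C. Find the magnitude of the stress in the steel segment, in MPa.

σ ≈ 133 MPa (compressive)

Free thermal expansion of the whole bar: Σ αᵢΔT Lᵢ = 13.2×10⁻⁶×174×500 + 11.2×10⁻⁶×174×700 = 2.513 mm.
The walls prevent any net length change, so an axial force P (same in every segment) develops. Compatibility: P · Σ Lᵢ/(AᵢEᵢ) = δ_free.
Σ Lᵢ/(AᵢEᵢ) = 500/(350×207×10³) + 700/(2225×195×10³) = 8.515×10⁻⁶ mm/N.
Hence P = δ_free / Σ(L/AE) = 2.513/8.515×10⁻⁶ = 295.1 kN (compressive).
σ_{steel} = P / A = 295100 / 2225 = 132.6 MPa.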